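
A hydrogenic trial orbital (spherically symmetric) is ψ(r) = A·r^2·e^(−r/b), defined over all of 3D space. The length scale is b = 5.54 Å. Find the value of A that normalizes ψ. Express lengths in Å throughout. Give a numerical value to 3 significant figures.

A ≈ 0.000297 Å^(-7/2)

We need A² ∫|f|² 4πr² dr = 1, taking the integral from 0 to ∞.
The angular integral contributes 4π, leaving ∫₀^∞ r²|ψ|² dr.
With ∫₀^∞ r^6 e^(−αr) dr = 6!/α^7, with ψ = A·r^2·e^(−r/b), the integral evaluates to A²·[45·π·b^7/2].
Hence A² = 1/[45·π·b^7/2].
With b = 5.54: A² = 8.833E-8 and A = 0.0002972.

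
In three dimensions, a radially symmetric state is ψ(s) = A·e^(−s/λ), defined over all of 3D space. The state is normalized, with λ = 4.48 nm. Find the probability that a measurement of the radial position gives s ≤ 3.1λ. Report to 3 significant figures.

With dV = 4πs²ds, the probability is ∫|ψ|² dV over s ≤ 3.1λ.
A² is fixed by ∫₀^∞ 4πs²|ψ|² ds = 1, i.e. A² = (π·λ^3)^(−1).
Substituting u = s/λ, A², 4π and the length scale all cancel in the ratio: P = ∫_{0}^{3.1} u^2·e^(-2·u) du / ∫_{0}^{∞} u^2·e^(-2·u) du.
Using ∫ u^2·e^(-2·u) du = -(2·u^2 + 2·u + 1)·e^(-2·u)/4, the numerator is 1/4 - 1321·e^(-31/5)/200 and the denominator is 1/4.
This evaluates to P = 0.9464.

P ≈ 0.946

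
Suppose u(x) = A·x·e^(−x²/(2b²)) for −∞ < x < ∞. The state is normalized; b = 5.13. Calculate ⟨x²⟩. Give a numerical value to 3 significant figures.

⟨x^2⟩ ≈ 39.5

⟨x²⟩ = ∫ x^2 |u|² dx over the full domain.
The ratio of the moment integral to the normalization integral gives ⟨x²⟩ = 3·b^2/2.
Putting b = 5.13 gives 39.48.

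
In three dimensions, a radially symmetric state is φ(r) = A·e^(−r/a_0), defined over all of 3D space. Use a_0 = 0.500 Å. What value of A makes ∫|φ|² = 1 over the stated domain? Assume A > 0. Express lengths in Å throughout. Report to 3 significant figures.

A ≈ 1.60 Å^(-3/2)

The normalization condition is ∫|φ|² 4πr² dr = 1 from 0 to ∞.
The angular integral contributes 4π, leaving ∫₀^∞ r²|φ|² dr.
Carrying out the integral gives A² · π·a_0^3.
Setting this equal to 1 gives A² = 1/(π·a_0^3).
Plugging in a_0 = 0.500 yields A = 1.596.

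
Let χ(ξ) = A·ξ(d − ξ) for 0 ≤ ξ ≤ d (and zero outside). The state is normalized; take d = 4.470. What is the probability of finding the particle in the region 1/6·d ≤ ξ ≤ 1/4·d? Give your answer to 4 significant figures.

P ≈ 0.06802

The probability is P = ∫ |χ|² dξ over [1/6·d, 1/4·d].
Since A² = 1/(d^5/30), this is the region integral divided by the full normalization integral.
In terms of u = ξ/d (A² and the length scale cancel between numerator and denominator), P = [∫_{1/6}^{1/4} u^2·(1 - u)^2 du] / [∫_{0}^{1} u^2·(1 - u)^2 du].
An antiderivative of u^2·(1 - u)^2 is u^3·(6·u^2 - 15·u + 10)/30; evaluating from 1/6 to 1/4 gives ≈ 0.00226739, while the full integral is 1/30.
Taking the ratio, P = 0.068022.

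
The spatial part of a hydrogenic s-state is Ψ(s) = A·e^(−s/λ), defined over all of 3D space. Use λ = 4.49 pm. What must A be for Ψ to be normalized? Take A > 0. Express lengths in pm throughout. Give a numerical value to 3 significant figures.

A ≈ 0.0593 pm^(-3/2)

The normalization condition is ∫|Ψ|² 4πs² ds = 1 from 0 to ∞.
(Spherical symmetry: dV = 4πs² ds.)
With ∫₀^∞ s^2 e^(−αs) ds = 2!/α^3, ∫|Ψ|² 4πs² ds = A²·(π·λ^3).
So A² = (π·λ^3)^(−1).
With λ = 4.49: A² = 0.003517 and A = 0.05930.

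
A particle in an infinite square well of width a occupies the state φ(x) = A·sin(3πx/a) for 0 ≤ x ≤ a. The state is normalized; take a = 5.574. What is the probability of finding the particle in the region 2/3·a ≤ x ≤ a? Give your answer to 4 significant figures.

P = ∫_{2/3·a}^{a} |φ(x)|² dx.
The normalization integral ∫|φ|²dx over the whole domain equals a/2·A², and A² cancels in the ratio.
In terms of u = x/a (A² and the length scale cancel between numerator and denominator), P = [∫_{2/3}^{1} sin(3·π·u)^2 du] / [∫_{0}^{1} sin(3·π·u)^2 du].
An antiderivative of sin(3·π·u)^2 is u/2 - sin(6·π·u)/(12·π); evaluating from 2/3 to 1 gives 1/6, while the full integral is 1/2.
This works out to P = 1/3.

P ≈ 0.3333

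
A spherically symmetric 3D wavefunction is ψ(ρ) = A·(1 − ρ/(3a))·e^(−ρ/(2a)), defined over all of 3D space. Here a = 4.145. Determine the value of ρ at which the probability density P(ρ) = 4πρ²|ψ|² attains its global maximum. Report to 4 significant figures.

ρ ≈ 4.145

The maximum of P(ρ) = 4πρ²|ψ|² occurs where its derivative vanishes.
This gives ρ = a.
With a = 4.145, the most probable radial distance is 4.1450.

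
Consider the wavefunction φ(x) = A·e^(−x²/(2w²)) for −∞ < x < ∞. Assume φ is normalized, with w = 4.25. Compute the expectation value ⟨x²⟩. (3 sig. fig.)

By definition ⟨x²⟩ = ∫ x^2 |φ(x)|² dx.
Differentiating ∫e^(−αx²) dx = √(π/α) under α to get the higher moments, the ratio of the moment integral to the normalization integral gives ⟨x²⟩ = w^2/2.
Putting w = 4.25 gives 9.031.

⟨x^2⟩ ≈ 9.03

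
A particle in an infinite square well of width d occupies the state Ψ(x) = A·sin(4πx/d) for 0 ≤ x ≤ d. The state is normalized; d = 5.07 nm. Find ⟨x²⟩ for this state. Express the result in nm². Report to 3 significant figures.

⟨x^2⟩ ≈ 8.49 nm^2

The expectation value is the |Ψ|²-weighted average of x^2: ∫ x^2|Ψ|² dx.
Using sin²θ = (1 − cos 2θ)/2, evaluating both integrals, ⟨x²⟩ = -d^2/(32·π^2) + d^2/3.
With d = 5.07, ⟨x^2⟩ = 8.487.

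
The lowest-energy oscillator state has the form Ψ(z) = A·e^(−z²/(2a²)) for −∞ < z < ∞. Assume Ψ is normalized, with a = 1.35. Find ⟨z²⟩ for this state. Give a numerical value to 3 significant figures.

⟨z^2⟩ ≈ 0.911

The expectation value is the |Ψ|²-weighted average of z^2: ∫ z^2|Ψ|² dz.
With ∫_{−∞}^{∞} z^(2m) e^(−αz²) dz = (2m−1)!!·√π / (2^m α^(m+1/2)), the ratio of the moment integral to the normalization integral gives ⟨z²⟩ = a^2/2.
With a = 1.35, ⟨z^2⟩ = 0.9113.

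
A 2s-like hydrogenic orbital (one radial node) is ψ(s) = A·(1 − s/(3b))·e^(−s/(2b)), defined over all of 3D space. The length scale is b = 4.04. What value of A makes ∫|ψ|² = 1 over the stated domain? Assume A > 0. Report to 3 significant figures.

A ≈ 0.0425

Require ∫ |ψ|² 4πs² ds = 1 over the whole domain.
In 3D with spherical symmetry the volume element is 4πs² ds.
With ∫₀^∞ s^4 e^(−αs) ds = 4!/α^5, the integral (without the A² prefactor) comes out to 8·π·b^3/3.
Substituting b = 4.04 gives A² = 0.001810, so A = 0.04255.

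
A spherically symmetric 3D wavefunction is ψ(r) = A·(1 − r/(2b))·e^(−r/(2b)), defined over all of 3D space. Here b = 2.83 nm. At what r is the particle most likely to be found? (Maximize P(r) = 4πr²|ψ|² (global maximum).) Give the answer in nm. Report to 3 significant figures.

r ≈ 14.8 nm

Set d/dr [P(r) = 4πr²|ψ|²] = 0 and solve for r > 0.
Solving yields r = b·(√(5) + 3).
With b = 2.83, the most probable radial distance is 14.82 nm.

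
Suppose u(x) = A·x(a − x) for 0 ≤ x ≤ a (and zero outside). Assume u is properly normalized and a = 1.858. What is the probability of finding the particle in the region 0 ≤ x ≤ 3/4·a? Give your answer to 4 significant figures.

P = ∫_{0}^{3/4·a} |u(x)|² dx.
With A² fixed by ∫|u|² = 1, i.e. A² = (a^5/30)^(−1), substitute and integrate.
Substituting t = x/a, A² and the length scale cancel in the ratio: P = ∫_{0}^{3/4} t^2·(1 - t)^2 dt / ∫_{0}^{1} t^2·(1 - t)^2 dt.
Using ∫ t^2·(1 - t)^2 dt = t^3·(6·t^2 - 15·t + 10)/30, the numerator is 153/5120 and the denominator is 1/30.
The result is P = 459/512.

P ≈ 0.8965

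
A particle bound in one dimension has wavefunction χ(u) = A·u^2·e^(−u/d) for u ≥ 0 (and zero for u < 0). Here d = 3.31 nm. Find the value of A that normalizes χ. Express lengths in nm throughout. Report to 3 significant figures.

Normalization requires ∫|χ|² du = 1, integrated from 0 to ∞.
The integral (without the A² prefactor) comes out to 3·d^5/4.
So A² = (3·d^5/4)^(−1).
Plugging in d = 3.31 yields A = 0.05793.

A ≈ 0.0579 nm^(-5/2)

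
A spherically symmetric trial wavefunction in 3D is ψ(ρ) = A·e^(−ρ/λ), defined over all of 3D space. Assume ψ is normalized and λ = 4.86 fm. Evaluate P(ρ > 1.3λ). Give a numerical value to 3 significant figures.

With dV = 4πρ²dρ, the probability is ∫|ψ|² dV over ρ > 1.3λ.
Normalization gives A² = 1/(π·λ^3).
In terms of u = ρ/λ (A², 4π and the length scale all cancel between numerator and denominator), P = [∫_{1.3}^{∞} u^2·e^(-2·u) du] / [∫_{0}^{∞} u^2·e^(-2·u) du].
An antiderivative of u^2·e^(-2·u) is -(2·u^2 + 2·u + 1)·e^(-2·u)/4; evaluating from 1.3 to ∞ gives 349·e^(-13/5)/200, while the full integral is 1/4.
This evaluates to P = 0.5184.

P ≈ 0.518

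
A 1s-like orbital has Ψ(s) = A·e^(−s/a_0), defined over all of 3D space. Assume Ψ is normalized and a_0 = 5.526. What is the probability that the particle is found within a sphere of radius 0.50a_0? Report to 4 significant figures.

P = ∫ |Ψ|² 4πs² ds over s ≤ 0.50a_0.
A² is fixed by ∫₀^∞ 4πs²|Ψ|² ds = 1, i.e. A² = (π·a_0^3)^(−1).
Let u = s/a_0; then A², 4π and the length scale all cancel, so P = ∫_{0}^{0.50} u^2·e^(-2·u) du ÷ ∫_{0}^{∞} u^2·e^(-2·u) du.
With ∫ u^2·e^(-2·u) du = -(2·u^2 + 2·u + 1)·e^(-2·u)/4 + C, the region integral is 1/4 - 5·e^(-1)/8 and the full one is 1/4.
Taking the ratio yields P = 0.080301.

P ≈ 0.08030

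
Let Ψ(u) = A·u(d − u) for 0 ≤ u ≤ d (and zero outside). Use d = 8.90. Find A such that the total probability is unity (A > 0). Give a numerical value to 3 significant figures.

A ≈ 0.0232

Require ∫ |Ψ|² du = 1 over the whole domain.
Carrying out the integral gives A² · d^5/30.
Setting this equal to 1 gives A² = 1/(d^5/30).
Substituting d = 8.90 gives A² = 0.0005372, so A = 0.02318.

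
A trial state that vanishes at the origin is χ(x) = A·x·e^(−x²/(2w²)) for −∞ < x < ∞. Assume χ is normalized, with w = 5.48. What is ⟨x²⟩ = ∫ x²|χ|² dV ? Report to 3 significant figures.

⟨x²⟩ = ∫ x^2 |χ|² dx over the full domain.
Using the Gaussian integral ∫_{−∞}^{∞} e^(−αx²) dx = √(π/α), the ratio of the moment integral to the normalization integral gives ⟨x²⟩ = 3·w^2/2.
Putting w = 5.48 gives 45.05.

⟨x^2⟩ ≈ 45.0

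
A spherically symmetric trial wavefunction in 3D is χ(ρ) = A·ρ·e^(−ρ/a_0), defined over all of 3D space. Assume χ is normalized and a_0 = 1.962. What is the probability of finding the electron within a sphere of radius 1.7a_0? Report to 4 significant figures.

P ≈ 0.2558

P = ∫ |χ|² 4πρ² dρ over ρ ≤ 1.7a_0.
The full normalization integral is A²·[3·π·a_0^5] = 1, fixing A².
Let u = ρ/a_0; then A², 4π and the length scale all cancel, so P = ∫_{0}^{1.7} u^4·e^(-2·u) du ÷ ∫_{0}^{∞} u^4·e^(-2·u) du.
An antiderivative of u^4·e^(-2·u) is -(u^4/2 + u^3 + 3·u^2/2 + 3·u/2 + 3/4)·e^(-2·u); evaluating from 0 to 1.7 gives ≈ 0.191864, while the full integral is 3/4.
Taking the ratio yields P = 0.25582.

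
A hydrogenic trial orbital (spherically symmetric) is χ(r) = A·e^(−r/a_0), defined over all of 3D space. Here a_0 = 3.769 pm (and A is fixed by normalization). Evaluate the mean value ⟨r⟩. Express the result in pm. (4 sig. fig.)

The expectation value is the |χ|²-weighted average of r: ∫ r|χ|² 4πr² dr.
With ∫₀^∞ r^3 e^(−αr) dr = 3!/α^4, the ratio of the moment integral to the normalization integral gives ⟨r⟩ = 3·a_0/2.
With a_0 = 3.769, ⟨r⟩ = 5.6535.

⟨r⟩ ≈ 5.654 pm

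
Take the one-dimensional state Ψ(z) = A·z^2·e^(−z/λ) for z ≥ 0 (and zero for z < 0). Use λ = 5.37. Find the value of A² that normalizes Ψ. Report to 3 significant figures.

A^2 ≈ 0.000299

The normalization condition is ∫|Ψ|² dz = 1 from 0 to ∞.
Carrying out the integral gives A² · 3·λ^5/4.
Setting this equal to 1 gives A² = 1/(3·λ^5/4).
Substituting λ = 5.37 gives A² = 0.0002986, so A = 0.01728.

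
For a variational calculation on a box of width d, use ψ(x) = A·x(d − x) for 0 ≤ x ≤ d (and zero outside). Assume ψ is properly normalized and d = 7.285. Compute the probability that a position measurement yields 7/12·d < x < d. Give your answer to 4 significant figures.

P ≈ 0.3466

|ψ|² is the probability density, so P = ∫_{7/12·d}^{d} |ψ|² dx.
The normalization integral ∫|ψ|²dx over the whole domain equals d^5/30·A², and A² cancels in the ratio.
Let u = x/d; then A² and the length scale cancel, so P = ∫_{7/12}^{1} u^2·(1 - u)^2 du ÷ ∫_{0}^{1} u^2·(1 - u)^2 du.
Using ∫ u^2·(1 - u)^2 du = u^3·(6·u^2 - 15·u + 10)/30, the numerator is ≈ 0.0115540 and the denominator is 1/30.
Taking the ratio, P = 0.34662.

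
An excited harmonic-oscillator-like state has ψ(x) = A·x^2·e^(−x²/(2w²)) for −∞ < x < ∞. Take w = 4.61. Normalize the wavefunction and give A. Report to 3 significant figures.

A ≈ 0.0190

We need A² ∫|f|² dx = 1, taking the integral from −∞ to ∞.
Using the Gaussian integral ∫_{−∞}^{∞} e^(−αx²) dx = √(π/α), with ψ = A·x^2·e^(−x²/(2w²)), the integral evaluates to A²·[3·√(π)·w^5/4].
Setting this equal to 1 gives A² = 1/(3·√(π)·w^5/4).
Plugging in w = 4.61 yields A = 0.01901.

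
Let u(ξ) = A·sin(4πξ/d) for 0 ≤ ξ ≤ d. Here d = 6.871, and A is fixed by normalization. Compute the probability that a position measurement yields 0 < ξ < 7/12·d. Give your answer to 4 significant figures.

P ≈ 0.5489

|u|² is the probability density, so P = ∫_{0}^{7/12·d} |u|² dξ.
Since A² = 1/(d/2), this is the region integral divided by the full normalization integral.
Substituting t = ξ/d, A² and the length scale cancel in the ratio: P = ∫_{0}^{7/12} sin(4·π·t)^2 dt / ∫_{0}^{1} sin(4·π·t)^2 dt.
With ∫ sin(4·π·t)^2 dt = t/2 - sin(4·π·t)·cos(4·π·t)/(8·π) + C, the region integral is -√(3)/(32·π) + 7/24 and the full one is 1/2.
Taking the ratio, P = -√(3)/(16·π) + 7/12.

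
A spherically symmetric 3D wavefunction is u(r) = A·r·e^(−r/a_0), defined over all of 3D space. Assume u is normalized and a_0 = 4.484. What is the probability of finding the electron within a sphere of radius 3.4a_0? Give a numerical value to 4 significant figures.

Integrate the radial probability density 4πr²|u|² over r ≤ 3.4a_0.
A² is fixed by ∫₀^∞ 4πr²|u|² dr = 1, i.e. A² = (3·π·a_0^5)^(−1).
Substituting t = r/a_0, A², 4π and the length scale all cancel in the ratio: P = ∫_{0}^{3.4} t^4·e^(-2·t) dt / ∫_{0}^{∞} t^4·e^(-2·t) dt.
An antiderivative of t^4·e^(-2·t) is -(t^4/2 + t^3 + 3·t^2/2 + 3·t/2 + 3/4)·e^(-2·t); evaluating from 0 to 3.4 gives ≈ 0.605977, while the full integral is 3/4.
Taking the ratio yields P = 0.80797.

P ≈ 0.8080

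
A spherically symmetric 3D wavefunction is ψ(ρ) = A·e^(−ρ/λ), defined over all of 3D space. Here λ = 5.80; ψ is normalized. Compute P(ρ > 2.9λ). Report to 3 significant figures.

With dV = 4πρ²dρ, the probability is ∫|ψ|² dV over ρ > 2.9λ.
The full normalization integral is A²·[π·λ^3] = 1, fixing A².
In terms of u = ρ/λ (A², 4π and the length scale all cancel between numerator and denominator), P = [∫_{2.9}^{∞} u^2·e^(-2·u) du] / [∫_{0}^{∞} u^2·e^(-2·u) du].
With ∫ u^2·e^(-2·u) du = -(2·u^2 + 2·u + 1)·e^(-2·u)/4 + C, the region integral is 1181·e^(-29/5)/200 and the full one is 1/4.
This evaluates to P = 0.07151.

P ≈ 0.0715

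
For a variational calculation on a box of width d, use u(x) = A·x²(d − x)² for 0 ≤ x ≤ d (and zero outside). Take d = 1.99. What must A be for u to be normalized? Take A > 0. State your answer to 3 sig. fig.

A ≈ 1.13

The normalization condition is ∫|u|² dx = 1 from 0 to d.
Carrying out the integral gives A² · d^9/630.
So A² = (d^9/630)^(−1).
Substituting d = 1.99 gives A² = 1.287, so A = 1.135.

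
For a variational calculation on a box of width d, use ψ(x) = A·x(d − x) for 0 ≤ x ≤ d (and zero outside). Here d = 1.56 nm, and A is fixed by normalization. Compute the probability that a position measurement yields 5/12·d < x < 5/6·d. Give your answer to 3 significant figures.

P = ∫_{5/12·d}^{5/6·d} |ψ(x)|² dx.
The normalization integral ∫|ψ|²dx over the whole domain equals d^5/30·A², and A² cancels in the ratio.
In terms of u = x/d (A² and the length scale cancel between numerator and denominator), P = [∫_{5/12}^{5/6} u^2·(1 - u)^2 du] / [∫_{0}^{1} u^2·(1 - u)^2 du].
Using ∫ u^2·(1 - u)^2 du = u^3·(6·u^2 - 15·u + 10)/30, the numerator is ≈ 0.020596 and the denominator is 1/30.
Evaluating gives P = 0.6179.

P ≈ 0.618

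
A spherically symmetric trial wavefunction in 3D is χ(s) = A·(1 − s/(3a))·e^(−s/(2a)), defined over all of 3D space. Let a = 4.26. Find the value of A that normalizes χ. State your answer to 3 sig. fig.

We need A² ∫|f|² 4πs² ds = 1, taking the integral from 0 to ∞.
(Spherical symmetry: dV = 4πs² ds.)
With χ = A·(1 − s/(3a))·e^(−s/(2a)), the integral evaluates to A²·[8·π·a^3/3].
Hence A² = 1/[8·π·a^3/3].
Plugging in a = 4.26 yields A = 0.03929.

A ≈ 0.0393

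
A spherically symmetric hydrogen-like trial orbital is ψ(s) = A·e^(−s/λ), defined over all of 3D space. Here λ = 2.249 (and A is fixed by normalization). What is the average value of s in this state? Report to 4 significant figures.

⟨s⟩ = ∫ s |ψ|² 4πs² ds over the full domain.
Evaluating both integrals, ⟨s⟩ = 3·λ/2.
With λ = 2.249, ⟨s⟩ = 3.3735.

⟨s⟩ ≈ 3.374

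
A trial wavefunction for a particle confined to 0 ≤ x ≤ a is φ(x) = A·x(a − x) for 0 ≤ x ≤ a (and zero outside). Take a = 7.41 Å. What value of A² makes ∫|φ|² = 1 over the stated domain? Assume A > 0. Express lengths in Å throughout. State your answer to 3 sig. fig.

Normalization requires ∫|φ|² dx = 1, integrated from 0 to a.
With φ = A·x(a − x), the integral evaluates to A²·[a^5/30].
So A² = (a^5/30)^(−1).
With a = 7.41: A² = 0.001343 and A = 0.03665.

A^2 ≈ 0.00134 Å^(-5)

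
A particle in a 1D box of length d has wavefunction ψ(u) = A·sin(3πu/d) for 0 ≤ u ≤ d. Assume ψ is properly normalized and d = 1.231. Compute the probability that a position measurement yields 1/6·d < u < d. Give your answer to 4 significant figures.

P ≈ 0.8333

|ψ|² is the probability density, so P = ∫_{1/6·d}^{d} |ψ|² du.
With A² fixed by ∫|ψ|² = 1, i.e. A² = (d/2)^(−1), substitute and integrate.
Substituting t = u/d, A² and the length scale cancel in the ratio: P = ∫_{1/6}^{1} sin(3·π·t)^2 dt / ∫_{0}^{1} sin(3·π·t)^2 dt.
Using ∫ sin(3·π·t)^2 dt = t/2 - sin(6·π·t)/(12·π), the numerator is 5/12 and the denominator is 1/2.
This works out to P = 5/6.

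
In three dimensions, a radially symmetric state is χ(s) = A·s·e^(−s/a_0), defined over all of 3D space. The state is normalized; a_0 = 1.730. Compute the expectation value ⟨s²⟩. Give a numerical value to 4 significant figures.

⟨s²⟩ = ∫ s^2 |χ|² 4πs² ds over the full domain.
Using ∫₀^∞ sⁿ e^(−αs) ds = n!/αⁿ⁺¹, evaluating both integrals, ⟨s²⟩ = 15·a_0^2/2.
Putting a_0 = 1.730 gives 22.447.

⟨s^2⟩ ≈ 22.45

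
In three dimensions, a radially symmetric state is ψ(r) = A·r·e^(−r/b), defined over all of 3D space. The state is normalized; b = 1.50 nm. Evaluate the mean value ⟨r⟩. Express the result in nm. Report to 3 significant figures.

⟨r⟩ = ∫ r |ψ|² 4πr² dr over the full domain.
Using ∫₀^∞ rⁿ e^(−αr) dr = n!/αⁿ⁺¹, the ratio of the moment integral to the normalization integral gives ⟨r⟩ = 5·b/2.
With b = 1.50, ⟨r⟩ = 3.750.

⟨r⟩ ≈ 3.75 nm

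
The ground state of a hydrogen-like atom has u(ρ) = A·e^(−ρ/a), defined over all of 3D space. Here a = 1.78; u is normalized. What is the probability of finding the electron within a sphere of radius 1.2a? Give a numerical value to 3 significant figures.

P ≈ 0.430

Integrate the radial probability density 4πρ²|u|² over ρ ≤ 1.2a.
A² is fixed by ∫₀^∞ 4πρ²|u|² dρ = 1, i.e. A² = (π·a^3)^(−1).
Let t = ρ/a; then A², 4π and the length scale all cancel, so P = ∫_{0}^{1.2} t^2·e^(-2·t) dt ÷ ∫_{0}^{∞} t^2·e^(-2·t) dt.
An antiderivative of t^2·e^(-2·t) is -(2·t^2 + 2·t + 1)·e^(-2·t)/4; evaluating from 0 to 1.2 gives 1/4 - 157·e^(-12/5)/100, while the full integral is 1/4.
The region integral divided by the full integral gives P = 0.4303.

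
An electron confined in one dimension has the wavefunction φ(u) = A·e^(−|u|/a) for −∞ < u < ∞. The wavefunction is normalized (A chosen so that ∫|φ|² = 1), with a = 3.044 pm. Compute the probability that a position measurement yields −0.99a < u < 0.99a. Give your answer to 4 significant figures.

P ≈ 0.8619

P = ∫_{−0.99a}^{0.99a} |φ(u)|² du.
The normalization integral ∫|φ|²du over the whole domain equals a·A², and A² cancels in the ratio.
Both integrals are even about u = 0, so only the u ≥ 0 halves are needed (the factors of 2 cancel). Let t = u/a; then A² and the length scale cancel, so P = ∫_{0}^{0.99} e^(-2·t) dt ÷ ∫_{0}^{∞} e^(-2·t) dt.
An antiderivative of e^(-2·t) is -e^(-2·t)/2; evaluating from 0 to 0.99 gives 1/2 - e^(-99/50)/2, while the full integral is 1/2.
This works out to P = 0.86193.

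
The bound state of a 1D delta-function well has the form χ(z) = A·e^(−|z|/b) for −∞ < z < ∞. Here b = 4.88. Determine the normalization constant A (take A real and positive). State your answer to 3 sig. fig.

The normalization condition is ∫|χ|² dz = 1 from −∞ to ∞.
∫|χ|² dz = A²·(b).
Plugging in b = 4.88 yields A = 0.4527.

A ≈ 0.453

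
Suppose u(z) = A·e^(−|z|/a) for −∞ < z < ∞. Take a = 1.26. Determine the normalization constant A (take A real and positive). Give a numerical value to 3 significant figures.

A ≈ 0.891

Normalization requires ∫|u|² dz = 1, integrated from −∞ to ∞.
Recall ∫₀^∞ z^m e^(−z/β) dz = m!·β^(m+1), ∫|u|² dz = A²·(a).
Setting this equal to 1 gives A² = 1/(a).
Plugging in a = 1.26 yields A = 0.8909.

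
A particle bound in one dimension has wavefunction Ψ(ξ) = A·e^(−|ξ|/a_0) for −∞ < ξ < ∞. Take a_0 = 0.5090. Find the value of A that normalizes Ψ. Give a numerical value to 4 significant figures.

Normalization requires ∫|Ψ|² dξ = 1, integrated from −∞ to ∞.
The integral (without the A² prefactor) comes out to a_0.
With a_0 = 0.5090: A² = 1.9646 and A = 1.4017.

A ≈ 1.402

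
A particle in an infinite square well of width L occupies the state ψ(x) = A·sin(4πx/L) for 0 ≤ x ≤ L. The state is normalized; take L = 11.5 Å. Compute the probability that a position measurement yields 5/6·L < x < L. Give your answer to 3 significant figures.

P = ∫_{5/6·L}^{L} |ψ(x)|² dx.
With A² fixed by ∫|ψ|² = 1, i.e. A² = (L/2)^(−1), substitute and integrate.
Let u = x/L; then A² and the length scale cancel, so P = ∫_{5/6}^{1} sin(4·π·u)^2 du ÷ ∫_{0}^{1} sin(4·π·u)^2 du.
An antiderivative of sin(4·π·u)^2 is u/2 - sin(4·π·u)·cos(4·π·u)/(8·π); evaluating from 5/6 to 1 gives √(3)/(32·π) + 1/12, while the full integral is 1/2.
This works out to P = (√(3)/16 + π/6)/π.

P ≈ 0.201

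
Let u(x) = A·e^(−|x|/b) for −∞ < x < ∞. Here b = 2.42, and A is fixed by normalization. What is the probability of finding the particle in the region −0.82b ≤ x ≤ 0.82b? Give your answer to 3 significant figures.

P ≈ 0.806

|u|² is the probability density, so P = ∫_{−0.82b}^{0.82b} |u|² dx.
The normalization integral ∫|u|²dx over the whole domain equals b·A², and A² cancels in the ratio.
By symmetry take twice the x ≥ 0 contribution in numerator and denominator; the 2's cancel. Substituting t = x/b, A² and the length scale cancel in the ratio: P = ∫_{0}^{0.82} e^(-2·t) dt / ∫_{0}^{∞} e^(-2·t) dt.
With ∫ e^(-2·t) dt = -e^(-2·t)/2 + C, the region integral is 1/2 - e^(-41/25)/2 and the full one is 1/2.
Taking the ratio, P = 0.8060.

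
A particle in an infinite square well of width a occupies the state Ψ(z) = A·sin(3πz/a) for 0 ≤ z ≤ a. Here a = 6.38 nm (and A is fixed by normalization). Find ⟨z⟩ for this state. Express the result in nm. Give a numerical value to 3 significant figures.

⟨z⟩ ≈ 3.19 nm

The expectation value is the |Ψ|²-weighted average of z: ∫ z|Ψ|² dz.
With ∫₀^a sin²(nπz/a) dz = a/2, the ratio of the moment integral to the normalization integral gives ⟨z⟩ = a/2.
With a = 6.38, ⟨z⟩ = 3.190.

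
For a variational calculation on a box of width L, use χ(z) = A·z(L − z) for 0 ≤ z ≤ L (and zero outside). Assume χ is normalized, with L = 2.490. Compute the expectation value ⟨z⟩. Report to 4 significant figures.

By definition ⟨z⟩ = ∫ z |χ(z)|² dz.
Since the A² factors cancel between numerator and denominator, ⟨z⟩ = L/2.
With L = 2.490, ⟨z⟩ = 1.2450.

⟨z⟩ ≈ 1.245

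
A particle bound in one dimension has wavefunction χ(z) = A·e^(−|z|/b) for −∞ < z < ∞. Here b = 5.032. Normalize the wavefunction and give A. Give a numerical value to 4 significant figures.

Normalization requires ∫|χ|² dz = 1, integrated from −∞ to ∞.
Using ∫₀^∞ zⁿ e^(−αz) dz = n!/αⁿ⁺¹, with χ = A·e^(−|z|/b), the integral evaluates to A²·[b].
So A² = (b)^(−1).
Substituting b = 5.032 gives A² = 0.19873, so A = 0.44579.

A ≈ 0.4458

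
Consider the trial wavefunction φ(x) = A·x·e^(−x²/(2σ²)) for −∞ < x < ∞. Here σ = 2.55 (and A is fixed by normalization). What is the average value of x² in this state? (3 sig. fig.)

⟨x^2⟩ ≈ 9.75

By definition ⟨x²⟩ = ∫ x^2 |φ(x)|² dx.
Differentiating ∫e^(−αx²) dx = √(π/α) under α to get the higher moments, evaluating both integrals, ⟨x²⟩ = 3·σ^2/2.
Putting σ = 2.55 gives 9.754.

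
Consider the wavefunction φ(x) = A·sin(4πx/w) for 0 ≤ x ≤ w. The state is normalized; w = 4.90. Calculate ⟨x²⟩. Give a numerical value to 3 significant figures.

⟨x^2⟩ ≈ 7.93

By definition ⟨x²⟩ = ∫ x^2 |φ(x)|² dx.
The ratio of the moment integral to the normalization integral gives ⟨x²⟩ = -w^2/(32·π^2) + w^2/3.
With w = 4.90, ⟨x^2⟩ = 7.927.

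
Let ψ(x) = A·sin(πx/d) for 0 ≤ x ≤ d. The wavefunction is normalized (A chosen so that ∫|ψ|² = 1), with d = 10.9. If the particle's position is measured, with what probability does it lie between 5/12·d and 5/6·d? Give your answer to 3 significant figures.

P ≈ 0.634

|ψ|² is the probability density, so P = ∫_{5/12·d}^{5/6·d} |ψ|² dx.
With A² fixed by ∫|ψ|² = 1, i.e. A² = (d/2)^(−1), substitute and integrate.
In terms of u = x/d (A² and the length scale cancel between numerator and denominator), P = [∫_{5/12}^{5/6} sin(π·u)^2 du] / [∫_{0}^{1} sin(π·u)^2 du].
An antiderivative of sin(π·u)^2 is u/2 - sin(2·π·u)/(4·π); evaluating from 5/12 to 5/6 gives 1/(8·π) + √(3)/(8·π) + 5/24, while the full integral is 1/2.
Taking the ratio, P = (3 + 3·√(3) + 5·π)/(12·π).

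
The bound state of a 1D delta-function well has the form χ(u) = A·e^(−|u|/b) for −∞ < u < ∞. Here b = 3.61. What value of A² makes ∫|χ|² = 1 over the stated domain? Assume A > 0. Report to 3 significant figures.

A^2 ≈ 0.277

We need A² ∫|f|² du = 1, taking the integral from −∞ to ∞.
With χ = A·e^(−|u|/b), the integral evaluates to A²·[b].
Substituting b = 3.61 gives A² = 0.2770, so A = 0.5263.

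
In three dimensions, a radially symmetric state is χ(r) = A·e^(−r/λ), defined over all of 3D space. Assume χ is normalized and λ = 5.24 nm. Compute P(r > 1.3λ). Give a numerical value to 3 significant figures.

Integrate the radial probability density 4πr²|χ|² over r > 1.3λ.
The full normalization integral is A²·[π·λ^3] = 1, fixing A².
In terms of u = r/λ (A², 4π and the length scale all cancel between numerator and denominator), P = [∫_{1.3}^{∞} u^2·e^(-2·u) du] / [∫_{0}^{∞} u^2·e^(-2·u) du].
An antiderivative of u^2·e^(-2·u) is -(2·u^2 + 2·u + 1)·e^(-2·u)/4; evaluating from 1.3 to ∞ gives 349·e^(-13/5)/200, while the full integral is 1/4.
This evaluates to P = 0.5184.

P ≈ 0.518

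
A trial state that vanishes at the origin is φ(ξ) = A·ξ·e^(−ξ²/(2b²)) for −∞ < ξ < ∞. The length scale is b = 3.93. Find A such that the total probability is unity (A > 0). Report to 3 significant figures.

We need A² ∫|f|² dξ = 1, taking the integral from −∞ to ∞.
Using the Gaussian integral ∫_{−∞}^{∞} e^(−αξ²) dξ = √(π/α), carrying out the integral gives A² · √(π)·b^3/2.
With b = 3.93: A² = 0.01859 and A = 0.1363.

A ≈ 0.136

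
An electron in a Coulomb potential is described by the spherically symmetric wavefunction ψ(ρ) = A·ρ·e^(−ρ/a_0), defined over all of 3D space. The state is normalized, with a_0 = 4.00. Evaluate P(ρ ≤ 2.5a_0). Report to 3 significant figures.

Integrate the radial probability density 4πρ²|ψ|² over ρ ≤ 2.5a_0.
A² is fixed by ∫₀^∞ 4πρ²|ψ|² dρ = 1, i.e. A² = (3·π·a_0^5)^(−1).
In terms of u = ρ/a_0 (A², 4π and the length scale all cancel between numerator and denominator), P = [∫_{0}^{2.5} u^4·e^(-2·u) du] / [∫_{0}^{∞} u^4·e^(-2·u) du].
With ∫ u^4·e^(-2·u) du = -(u^4/2 + u^3 + 3·u^2/2 + 3·u/2 + 3/4)·e^(-2·u) + C, the region integral is 3/4 - 1569·e^(-5)/32 and the full one is 3/4.
Taking the ratio yields P = 0.5595.

P ≈ 0.560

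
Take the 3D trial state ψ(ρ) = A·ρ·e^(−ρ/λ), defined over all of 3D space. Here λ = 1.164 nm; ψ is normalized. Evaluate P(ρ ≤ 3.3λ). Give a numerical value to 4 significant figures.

P ≈ 0.7873

Integrate the radial probability density 4πρ²|ψ|² over ρ ≤ 3.3λ.
Normalization gives A² = 1/(3·π·λ^5).
Let u = ρ/λ; then A², 4π and the length scale all cancel, so P = ∫_{0}^{3.3} u^4·e^(-2·u) du ÷ ∫_{0}^{∞} u^4·e^(-2·u) du.
Using ∫ u^4·e^(-2·u) du = -(u^4/2 + u^3 + 3·u^2/2 + 3·u/2 + 3/4)·e^(-2·u), the numerator is ≈ 0.590472 and the denominator is 3/4.
Taking the ratio yields P = 0.78730.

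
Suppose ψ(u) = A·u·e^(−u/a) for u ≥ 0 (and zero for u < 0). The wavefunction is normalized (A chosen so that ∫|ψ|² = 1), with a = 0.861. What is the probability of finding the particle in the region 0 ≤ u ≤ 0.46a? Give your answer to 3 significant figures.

|ψ|² is the probability density, so P = ∫_{0}^{0.46a} |ψ|² du.
The normalization integral ∫|ψ|²du over the whole domain equals a^3/4·A², and A² cancels in the ratio.
Let t = u/a; then A² and the length scale cancel, so P = ∫_{0}^{0.46} t^2·e^(-2·t) dt ÷ ∫_{0}^{∞} t^2·e^(-2·t) dt.
An antiderivative of t^2·e^(-2·t) is -(2·t^2 + 2·t + 1)·e^(-2·t)/4; evaluating from 0 to 0.46 gives 1/4 - 2929·e^(-23/25)/5000, while the full integral is 1/4.
Evaluating gives P = 0.06619.

P ≈ 0.0662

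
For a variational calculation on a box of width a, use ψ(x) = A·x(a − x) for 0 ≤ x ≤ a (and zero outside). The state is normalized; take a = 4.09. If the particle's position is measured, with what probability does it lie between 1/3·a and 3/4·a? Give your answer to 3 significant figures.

|ψ|² is the probability density, so P = ∫_{1/3·a}^{3/4·a} |ψ|² dx.
The normalization integral ∫|ψ|²dx over the whole domain equals a^5/30·A², and A² cancels in the ratio.
Let u = x/a; then A² and the length scale cancel, so P = ∫_{1/3}^{3/4} u^2·(1 - u)^2 du ÷ ∫_{0}^{1} u^2·(1 - u)^2 du.
An antiderivative of u^2·(1 - u)^2 is u^3·(6·u^2 - 15·u + 10)/30; evaluating from 1/3 to 3/4 gives ≈ 0.022887, while the full integral is 1/30.
Taking the ratio, P = 0.6866.

P ≈ 0.687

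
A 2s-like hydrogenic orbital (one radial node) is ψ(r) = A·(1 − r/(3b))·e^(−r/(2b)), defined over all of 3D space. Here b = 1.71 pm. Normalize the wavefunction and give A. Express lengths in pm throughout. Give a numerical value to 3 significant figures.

Normalization requires ∫|ψ|² 4πr² dr = 1, integrated from 0 to ∞.
Carrying out the integral gives A² · 8·π·b^3/3.
Hence A² = 1/[8·π·b^3/3].
Substituting b = 1.71 gives A² = 0.02387, so A = 0.1545.

A ≈ 0.155 pm^(-3/2)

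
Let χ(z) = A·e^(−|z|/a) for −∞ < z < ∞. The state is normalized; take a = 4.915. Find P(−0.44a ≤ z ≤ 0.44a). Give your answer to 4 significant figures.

P = ∫_{−0.44a}^{0.44a} |χ(z)|² dz.
Since A² = 1/(a), this is the region integral divided by the full normalization integral.
By symmetry take twice the z ≥ 0 contribution in numerator and denominator; the 2's cancel. Let u = z/a; then A² and the length scale cancel, so P = ∫_{0}^{0.44} e^(-2·u) du ÷ ∫_{0}^{∞} e^(-2·u) du.
Using ∫ e^(-2·u) du = -e^(-2·u)/2, the numerator is 1/2 - e^(-22/25)/2 and the denominator is 1/2.
Taking the ratio, P = 0.58522.

P ≈ 0.5852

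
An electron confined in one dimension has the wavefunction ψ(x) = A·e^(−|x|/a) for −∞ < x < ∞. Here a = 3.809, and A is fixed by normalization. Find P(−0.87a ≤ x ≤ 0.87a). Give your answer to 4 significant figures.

|ψ|² is the probability density, so P = ∫_{−0.87a}^{0.87a} |ψ|² dx.
The normalization integral ∫|ψ|²dx over the whole domain equals a·A², and A² cancels in the ratio.
By symmetry take twice the x ≥ 0 contribution in numerator and denominator; the 2's cancel. Substituting u = x/a, A² and the length scale cancel in the ratio: P = ∫_{0}^{0.87} e^(-2·u) du / ∫_{0}^{∞} e^(-2·u) du.
An antiderivative of e^(-2·u) is -e^(-2·u)/2; evaluating from 0 to 0.87 gives 1/2 - e^(-87/50)/2, while the full integral is 1/2.
This works out to P = 0.82448.

P ≈ 0.8245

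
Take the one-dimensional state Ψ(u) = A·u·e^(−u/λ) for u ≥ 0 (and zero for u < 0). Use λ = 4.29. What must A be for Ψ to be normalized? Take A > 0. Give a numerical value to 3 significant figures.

A ≈ 0.225

Normalization requires ∫|Ψ|² du = 1, integrated from 0 to ∞.
Using ∫₀^∞ uⁿ e^(−αu) du = n!/αⁿ⁺¹, ∫|Ψ|² du = A²·(λ^3/4).
Hence A² = 1/[λ^3/4].
With λ = 4.29: A² = 0.05066 and A = 0.2251.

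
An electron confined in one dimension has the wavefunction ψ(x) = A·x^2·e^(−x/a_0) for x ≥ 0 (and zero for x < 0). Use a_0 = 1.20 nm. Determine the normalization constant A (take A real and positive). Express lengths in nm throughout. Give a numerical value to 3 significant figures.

Normalization requires ∫|ψ|² dx = 1, integrated from 0 to ∞.
Recall ∫₀^∞ x^m e^(−x/β) dx = m!·β^(m+1), the integral (without the A² prefactor) comes out to 3·a_0^5/4.
So A² = (3·a_0^5/4)^(−1).
Plugging in a_0 = 1.20 yields A = 0.7320.

A ≈ 0.732 nm^(-5/2)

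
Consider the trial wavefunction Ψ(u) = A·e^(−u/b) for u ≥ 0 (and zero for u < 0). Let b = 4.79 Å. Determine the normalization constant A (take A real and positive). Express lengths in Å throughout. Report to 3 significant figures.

Normalization requires ∫|Ψ|² du = 1, integrated from 0 to ∞.
With ∫₀^∞ u^0 e^(−αu) du = 0!/α^1, the integral (without the A² prefactor) comes out to b/2.
Setting this equal to 1 gives A² = 1/(b/2).
With b = 4.79: A² = 0.4175 and A = 0.6462.

A ≈ 0.646 Å^(-1/2)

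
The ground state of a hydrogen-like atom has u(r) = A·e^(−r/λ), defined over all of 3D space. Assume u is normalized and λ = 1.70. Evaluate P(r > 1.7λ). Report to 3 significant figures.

With dV = 4πr²dr, the probability is ∫|u|² dV over r > 1.7λ.
The full normalization integral is A²·[π·λ^3] = 1, fixing A².
In terms of t = r/λ (A², 4π and the length scale all cancel between numerator and denominator), P = [∫_{1.7}^{∞} t^2·e^(-2·t) dt] / [∫_{0}^{∞} t^2·e^(-2·t) dt].
An antiderivative of t^2·e^(-2·t) is -(2·t^2 + 2·t + 1)·e^(-2·t)/4; evaluating from 1.7 to ∞ gives 509·e^(-17/5)/200, while the full integral is 1/4.
The region integral divided by the full integral gives P = 0.3397.

P ≈ 0.340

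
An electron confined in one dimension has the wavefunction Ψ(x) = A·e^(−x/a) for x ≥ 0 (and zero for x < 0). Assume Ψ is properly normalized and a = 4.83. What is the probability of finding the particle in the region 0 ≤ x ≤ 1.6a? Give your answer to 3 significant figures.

|Ψ|² is the probability density, so P = ∫_{0}^{1.6a} |Ψ|² dx.
Since A² = 1/(a/2), this is the region integral divided by the full normalization integral.
Let u = x/a; then A² and the length scale cancel, so P = ∫_{0}^{1.6} e^(-2·u) du ÷ ∫_{0}^{∞} e^(-2·u) du.
With ∫ e^(-2·u) du = -e^(-2·u)/2 + C, the region integral is 1/2 - e^(-16/5)/2 and the full one is 1/2.
Evaluating gives P = 0.9592.

P ≈ 0.959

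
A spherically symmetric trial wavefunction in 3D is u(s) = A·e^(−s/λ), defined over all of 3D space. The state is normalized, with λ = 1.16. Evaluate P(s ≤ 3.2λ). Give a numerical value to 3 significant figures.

P ≈ 0.954

P = ∫ |u|² 4πs² ds over s ≤ 3.2λ.
The full normalization integral is A²·[π·λ^3] = 1, fixing A².
Let t = s/λ; then A², 4π and the length scale all cancel, so P = ∫_{0}^{3.2} t^2·e^(-2·t) dt ÷ ∫_{0}^{∞} t^2·e^(-2·t) dt.
With ∫ t^2·e^(-2·t) dt = -(2·t^2 + 2·t + 1)·e^(-2·t)/4 + C, the region integral is 1/4 - 697·e^(-32/5)/100 and the full one is 1/4.
This evaluates to P = 0.9537.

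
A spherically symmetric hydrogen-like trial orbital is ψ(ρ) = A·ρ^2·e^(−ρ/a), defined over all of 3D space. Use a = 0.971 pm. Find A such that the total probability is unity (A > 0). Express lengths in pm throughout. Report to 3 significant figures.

Require ∫ |ψ|² 4πρ² dρ = 1 over the whole domain.
With ∫₀^∞ ρ^6 e^(−αρ) dρ = 6!/α^7, with ψ = A·ρ^2·e^(−ρ/a), the integral evaluates to A²·[45·π·a^7/2].
So A² = (45·π·a^7/2)^(−1).
With a = 0.971: A² = 0.01738 and A = 0.1318.

A ≈ 0.132 pm^(-7/2)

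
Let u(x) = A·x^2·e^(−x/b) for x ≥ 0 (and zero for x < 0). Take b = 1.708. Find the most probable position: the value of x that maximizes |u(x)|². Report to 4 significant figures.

x ≈ 3.416

Set d/dx [|u(x)|²] = 0 and solve for x > 0.
Solving yields x = 2·b.
With b = 1.708, the most probable position is 3.4160.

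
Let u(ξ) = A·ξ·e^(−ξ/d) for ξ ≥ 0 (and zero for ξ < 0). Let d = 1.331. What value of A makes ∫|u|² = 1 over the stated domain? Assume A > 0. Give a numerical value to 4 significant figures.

The normalization condition is ∫|u|² dξ = 1 from 0 to ∞.
∫|u|² dξ = A²·(d^3/4).
Setting this equal to 1 gives A² = 1/(d^3/4).
Substituting d = 1.331 gives A² = 1.6964, so A = 1.3025.

A ≈ 1.302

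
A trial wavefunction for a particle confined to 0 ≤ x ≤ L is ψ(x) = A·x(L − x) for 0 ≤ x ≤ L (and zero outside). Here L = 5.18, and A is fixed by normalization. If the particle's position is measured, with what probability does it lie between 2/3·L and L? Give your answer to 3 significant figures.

P ≈ 0.210

|ψ|² is the probability density, so P = ∫_{2/3·L}^{L} |ψ|² dx.
With A² fixed by ∫|ψ|² = 1, i.e. A² = (L^5/30)^(−1), substitute and integrate.
Substituting u = x/L, A² and the length scale cancel in the ratio: P = ∫_{2/3}^{1} u^2·(1 - u)^2 du / ∫_{0}^{1} u^2·(1 - u)^2 du.
Using ∫ u^2·(1 - u)^2 du = u^3·(6·u^2 - 15·u + 10)/30, the numerator is 17/2430 and the denominator is 1/30.
The result is P = 17/81.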